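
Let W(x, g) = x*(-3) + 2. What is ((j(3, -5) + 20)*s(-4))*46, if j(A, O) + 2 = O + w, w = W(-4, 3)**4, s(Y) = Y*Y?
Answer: 28283744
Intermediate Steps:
s(Y) = Y**2
W(x, g) = 2 - 3*x (W(x, g) = -3*x + 2 = 2 - 3*x)
w = 38416 (w = (2 - 3*(-4))**4 = (2 + 12)**4 = 14**4 = 38416)
j(A, O) = 38414 + O (j(A, O) = -2 + (O + 38416) = -2 + (38416 + O) = 38414 + O)
((j(3, -5) + 20)*s(-4))*46 = (((38414 - 5) + 20)*(-4)**2)*46 = ((38409 + 20)*16)*46 = (38429*16)*46 = 614864*46 = 28283744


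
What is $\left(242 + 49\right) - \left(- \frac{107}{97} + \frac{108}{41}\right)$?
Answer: $\frac{1151218}{3977} \approx 289.47$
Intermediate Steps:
$\left(242 + 49\right) - \left(- \frac{107}{97} + \frac{108}{41}\right) = 291 - \frac{6089}{3977} = \frac{1151218}{3977}$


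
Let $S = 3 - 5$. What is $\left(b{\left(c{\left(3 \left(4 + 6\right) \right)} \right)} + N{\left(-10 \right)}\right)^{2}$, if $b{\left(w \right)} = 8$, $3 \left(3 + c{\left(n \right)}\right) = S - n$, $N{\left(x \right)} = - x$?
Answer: $324$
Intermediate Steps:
$S = -2$
$c{\left(n \right)} = - \frac{11}{3} - \frac{n}{3}$ ($c{\left(n \right)} = -3 + \frac{-2 - n}{3} = -3 - \left(\frac{2}{3} + \frac{n}{3}\right) = - \frac{11}{3} - \frac{n}{3}$)
$\left(b{\left(c{\left(3 \left(4 + 6\right) \right)} \right)} + N{\left(-10 \right)}\right)^{2} = \left(8 - -10\right)^{2} = \left(8 + 10\right)^{2} = 18^{2} = 324$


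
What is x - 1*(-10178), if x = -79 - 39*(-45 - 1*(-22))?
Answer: 10996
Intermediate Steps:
x = 818 (x = -79 - 39*(-45 + 22) = -79 - 39*(-23) = -79 + 897 = 818)
x - 1*(-10178) = 818 - 1*(-10178) = 818 + 10178 = 10996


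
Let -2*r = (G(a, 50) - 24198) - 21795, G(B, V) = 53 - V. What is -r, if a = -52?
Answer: -22995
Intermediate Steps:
r = 22995 (r = -(((53 - 1*50) - 24198) - 21795)/2 = -(((53 - 50) - 24198) - 21795)/2 = -((3 - 24198) - 21795)/2 = -(-24195 - 21795)/2 = -½*(-45990) = 22995)
-r = -1*22995 = -22995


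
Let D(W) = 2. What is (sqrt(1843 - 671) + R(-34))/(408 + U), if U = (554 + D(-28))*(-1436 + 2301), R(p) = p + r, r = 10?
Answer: -6/120337 + sqrt(293)/240674 ≈ 2.1262e-5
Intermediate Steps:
R(p) = 10 + p (R(p) = p + 10 = 10 + p)
U = 480940 (U = (554 + 2)*(-1436 + 2301) = 556*865 = 480940)
(sqrt(1843 - 671) + R(-34))/(408 + U) = (sqrt(1843 - 671) + (10 - 34))/(408 + 480940) = (sqrt(1172) - 24)/481348 = (2*sqrt(293) - 24)*(1/481348) = (-24 + 2*sqrt(293))*(1/481348) = -6/120337 + sqrt(293)/240674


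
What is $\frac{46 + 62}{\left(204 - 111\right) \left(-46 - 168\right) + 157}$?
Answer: $- \frac{108}{19745} \approx -0.0054697$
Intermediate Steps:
$\frac{46 + 62}{\left(204 - 111\right) \left(-46 - 168\right) + 157} = \frac{108}{93 \left(-214\right) + 157} = \frac{108}{-19902 + 157} = \frac{108}{-19745} = 108 \left(- \frac{1}{19745}\right) = - \frac{108}{19745}$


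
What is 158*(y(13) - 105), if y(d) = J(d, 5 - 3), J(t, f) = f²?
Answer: -15958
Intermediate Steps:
y(d) = 4 (y(d) = (5 - 3)² = 2² = 4)
158*(y(13) - 105) = 158*(4 - 105) = 158*(-101) = -15958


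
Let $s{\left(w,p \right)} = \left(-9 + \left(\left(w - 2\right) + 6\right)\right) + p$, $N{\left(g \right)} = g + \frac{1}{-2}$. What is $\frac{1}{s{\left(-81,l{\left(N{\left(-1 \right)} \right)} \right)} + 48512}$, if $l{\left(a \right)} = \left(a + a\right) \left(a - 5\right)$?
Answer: $\frac{2}{96891} \approx 2.0642 \cdot 10^{-5}$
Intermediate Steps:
$N{\left(g \right)} = - \frac{1}{2} + g$ ($N{\left(g \right)} = g - \frac{1}{2} = - \frac{1}{2} + g$)
$l{\left(a \right)} = 2 a \left(-5 + a\right)$
$s{\left(w,p \right)} = -5 + p + w$ ($s{\left(w,p \right)} = \left(-9 + \left(\left(-2 + w\right) + 6\right)\right) + p = \left(-9 + \left(4 + w\right)\right) + p = \left(-5 + w\right) + p = -5 + p + w$)
$\frac{1}{s{\left(-81,l{\left(N{\left(-1 \right)} \right)} \right)} + 48512} = \frac{1}{\left(-5 + 2 \left(- \frac{1}{2} - 1\right) \left(-5 - \frac{3}{2}\right) - 81\right) + 48512} = \frac{1}{\left(-5 + 2 \left(- \frac{3}{2}\right) \left(-5 - \frac{3}{2}\right) - 81\right) + 48512} = \frac{1}{\left(-5 + 2 \left(- \frac{3}{2}\right) \left(- \frac{13}{2}\right) - 81\right) + 48512} = \frac{1}{\left(-5 + \frac{39}{2} - 81\right) + 48512} = \frac{1}{- \frac{133}{2} + 48512} = \frac{1}{\frac{96891}{2}} = \frac{2}{96891}$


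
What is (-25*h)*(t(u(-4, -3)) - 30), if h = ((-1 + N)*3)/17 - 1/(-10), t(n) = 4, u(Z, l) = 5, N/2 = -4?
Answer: -16445/17 ≈ -967.35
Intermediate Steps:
N = -8 (N = 2*(-4) = -8)
h = -253/170 (h = ((-1 - 8)*3)/17 - 1/(-10) = -9*3*(1/17) - 1*(-⅒) = -27*1/17 + ⅒ = -27/17 + ⅒ = -253/170 ≈ -1.4882)
(-25*h)*(t(u(-4, -3)) - 30) = (-25*(-253/170))*(4 - 30) = (1265/34)*(-26) = -16445/17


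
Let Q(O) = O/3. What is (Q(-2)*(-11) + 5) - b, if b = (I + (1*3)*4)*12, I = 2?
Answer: -467/3 ≈ -155.67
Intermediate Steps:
Q(O) = O/3 (Q(O) = O*(⅓) = O/3)
b = 168 (b = (2 + (1*3)*4)*12 = (2 + 3*4)*12 = (2 + 12)*12 = 14*12 = 168)
(Q(-2)*(-11) + 5) - b = (((⅓)*(-2))*(-11) + 5) - 1*168 = (-⅔*(-11) + 5) - 168 = (22/3 + 5) - 168 = 37/3 - 168 = -467/3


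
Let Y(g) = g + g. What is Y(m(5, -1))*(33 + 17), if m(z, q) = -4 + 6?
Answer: 200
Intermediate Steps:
m(z, q) = 2
Y(g) = 2*g
Y(m(5, -1))*(33 + 17) = (2*2)*(33 + 17) = 4*50 = 200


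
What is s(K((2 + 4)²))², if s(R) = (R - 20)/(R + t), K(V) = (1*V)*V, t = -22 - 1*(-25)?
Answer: 1628176/1687401 ≈ 0.96490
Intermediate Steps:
t = 3 (t = -22 + 25 = 3)
K(V) = V² (K(V) = V*V = V²)
s(R) = (-20 + R)/(3 + R) (s(R) = (R - 20)/(R + 3) = (-20 + R)/(3 + R))
s(K((2 + 4)²))² = ((-20 + ((2 + 4)²)²)/(3 + ((2 + 4)²)²))² = ((-20 + (6²)²)/(3 + (6²)²))² = ((-20 + 36²)/(3 + 36²))² = ((-20 + 1296)/(3 + 1296))² = (1276/1299)² = 1628176/1687401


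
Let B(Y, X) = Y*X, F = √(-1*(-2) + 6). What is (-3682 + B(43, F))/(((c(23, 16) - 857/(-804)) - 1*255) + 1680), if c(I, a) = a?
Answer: -2960328/1159421 + 69144*√2/1159421 ≈ -2.4689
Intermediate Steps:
F = 2*√2 (F = √(2 + 6) = √8 = 2*√2 ≈ 2.8284)
B(Y, X) = X*Y
(-3682 + B(43, F))/(((c(23, 16) - 857/(-804)) - 1*255) + 1680) = (-3682 + (2*√2)*43)/(((16 - 857/(-804)) - 1*255) + 1680) = (-3682 + 86*√2)/(((16 - 857*(-1/804)) - 255) + 1680) = (-3682 + 86*√2)/(((16 + 857/804) - 255) + 1680) = (-3682 + 86*√2)/((13721/804 - 255) + 1680) = (-3682 + 86*√2)/(-191299/804 + 1680) = (-3682 + 86*√2)/(1159421/804) = (-3682 + 86*√2)*(804/1159421) = -2960328/1159421 + 69144*√2/1159421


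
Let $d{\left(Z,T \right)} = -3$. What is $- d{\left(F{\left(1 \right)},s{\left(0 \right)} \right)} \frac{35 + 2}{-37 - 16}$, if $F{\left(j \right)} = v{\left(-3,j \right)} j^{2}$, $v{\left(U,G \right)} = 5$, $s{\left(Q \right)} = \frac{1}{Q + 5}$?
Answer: $- \frac{111}{53} \approx -2.0943$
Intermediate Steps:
$s{\left(Q \right)} = \frac{1}{5 + Q}$
$F{\left(j \right)} = 5 j^{2}$
$- d{\left(F{\left(1 \right)},s{\left(0 \right)} \right)} \frac{35 + 2}{-37 - 16} = - \left(-3\right) \frac{35 + 2}{-37 - 16} = - \left(-3\right) \frac{37}{-53} = - \left(-3\right) 37 \left(- \frac{1}{53}\right) = - \frac{\left(-3\right) \left(-37\right)}{53} = \left(-1\right) \frac{111}{53} = - \frac{111}{53}$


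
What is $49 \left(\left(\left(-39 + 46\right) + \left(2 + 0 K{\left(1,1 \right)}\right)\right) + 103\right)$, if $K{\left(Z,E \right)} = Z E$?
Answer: $5488$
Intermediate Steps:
$K{\left(Z,E \right)} = E Z$
$49 \left(\left(\left(-39 + 46\right) + \left(2 + 0 K{\left(1,1 \right)}\right)\right) + 103\right) = 49 \left(\left(\left(-39 + 46\right) + \left(2 + 0 \cdot 1 \cdot 1\right)\right) + 103\right) = 49 \left(\left(7 + \left(2 + 0 \cdot 1\right)\right) + 103\right) = 49 \left(\left(7 + \left(2 + 0\right)\right) + 103\right) = 49 \left(\left(7 + 2\right) + 103\right) = 49 \left(9 + 103\right) = 49 \cdot 112 = 5488$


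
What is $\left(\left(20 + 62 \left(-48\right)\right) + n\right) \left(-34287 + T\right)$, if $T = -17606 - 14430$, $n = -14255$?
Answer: $1141485153$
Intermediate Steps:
$T = -32036$
$\left(\left(20 + 62 \left(-48\right)\right) + n\right) \left(-34287 + T\right) = \left(\left(20 + 62 \left(-48\right)\right) - 14255\right) \left(-34287 - 32036\right) = \left(\left(20 - 2976\right) - 14255\right) \left(-66323\right) = \left(-2956 - 14255\right) \left(-66323\right) = \left(-17211\right) \left(-66323\right) = 1141485153$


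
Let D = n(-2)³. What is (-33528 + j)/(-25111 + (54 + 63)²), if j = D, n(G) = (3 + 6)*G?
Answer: 19680/5711 ≈ 3.4460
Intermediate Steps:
n(G) = 9*G
D = -5832 (D = (9*(-2))³ = (-18)³ = -5832)
j = -5832
(-33528 + j)/(-25111 + (54 + 63)²) = (-33528 - 5832)/(-25111 + (54 + 63)²) = -39360/(-25111 + 117²) = -39360/(-25111 + 13689) = -39360/(-11422) = -39360*(-1/11422) = 19680/5711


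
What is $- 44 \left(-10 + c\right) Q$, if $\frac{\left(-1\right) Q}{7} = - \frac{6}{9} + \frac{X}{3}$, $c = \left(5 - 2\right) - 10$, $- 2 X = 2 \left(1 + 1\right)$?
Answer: $\frac{20944}{3} \approx 6981.3$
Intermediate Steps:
$X = -2$ ($X = - \frac{2 \left(1 + 1\right)}{2} = - \frac{2 \cdot 2}{2} = \left(- \frac{1}{2}\right) 4 = -2$)
$c = -7$ ($c = \left(5 - 2\right) - 10 = 3 - 10 = -7$)
$Q = \frac{28}{3}$ ($Q = - 7 \left(- \frac{6}{9} - \frac{2}{3}\right) = - 7 \left(\left(-6\right) \frac{1}{9} - \frac{2}{3}\right) = - 7 \left(- \frac{2}{3} - \frac{2}{3}\right) = \left(-7\right) \left(- \frac{4}{3}\right) = \frac{28}{3} \approx 9.3333$)
$- 44 \left(-10 + c\right) Q = - 44 \left(-10 - 7\right) \frac{28}{3} = \left(-44\right) \left(-17\right) \frac{28}{3} = 748 \cdot \frac{28}{3} = \frac{20944}{3}$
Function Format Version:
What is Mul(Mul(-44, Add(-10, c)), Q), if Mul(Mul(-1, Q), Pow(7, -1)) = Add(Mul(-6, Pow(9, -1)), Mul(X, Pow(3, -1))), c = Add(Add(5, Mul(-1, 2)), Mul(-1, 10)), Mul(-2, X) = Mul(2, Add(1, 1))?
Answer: Rational(20944, 3) ≈ 6981.3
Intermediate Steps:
X = -2 (X = Mul(Rational(-1, 2), Mul(2, Add(1, 1))) = Mul(Rational(-1, 2), Mul(2, 2)) = Mul(Rational(-1, 2), 4) = -2)
c = -7 (c = Add(Add(5, -2), -10) = Add(3, -10) = -7)
Q = Rational(28, 3) (Q = Mul(-7, Add(Mul(-6, Pow(9, -1)), Mul(-2, Pow(3, -1)))) = Mul(-7, Add(Mul(-6, Rational(1, 9)), Mul(-2, Rational(1, 3)))) = Mul(-7, Add(Rational(-2, 3), Rational(-2, 3))) = Mul(-7, Rational(-4, 3)) = Rational(28, 3) ≈ 9.3333)
Mul(Mul(-44, Add(-10, c)), Q) = Mul(Mul(-44, Add(-10, -7)), Rational(28, 3)) = Mul(Mul(-44, -17), Rational(28, 3)) = Mul(748, Rational(28, 3)) = Rational(20944, 3)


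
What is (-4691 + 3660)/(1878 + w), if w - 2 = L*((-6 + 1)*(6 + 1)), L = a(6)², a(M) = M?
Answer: -1031/620 ≈ -1.6629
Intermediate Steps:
L = 36 (L = 6² = 36)
w = -1258 (w = 2 + 36*((-6 + 1)*(6 + 1)) = 2 + 36*(-5*7) = 2 + 36*(-35) = 2 - 1260 = -1258)
(-4691 + 3660)/(1878 + w) = (-4691 + 3660)/(1878 - 1258) = -1031/620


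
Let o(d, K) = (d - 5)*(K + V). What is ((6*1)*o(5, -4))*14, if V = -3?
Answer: 0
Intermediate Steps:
o(d, K) = (-5 + d)*(-3 + K) (o(d, K) = (d - 5)*(K - 3) = (-5 + d)*(-3 + K))
((6*1)*o(5, -4))*14 = ((6*1)*(15 - 5*(-4) - 3*5 - 4*5))*14 = (6*(15 + 20 - 15 - 20))*14 = (6*0)*14 = 0*14 = 0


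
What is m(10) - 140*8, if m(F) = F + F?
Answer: -1100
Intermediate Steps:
m(F) = 2*F
m(10) - 140*8 = 2*10 - 140*8 = 20 - 1120 = -1100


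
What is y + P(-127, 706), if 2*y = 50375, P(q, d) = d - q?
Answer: 52041/2 ≈ 26021.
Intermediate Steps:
y = 50375/2 (y = (1/2)*50375 = 50375/2 ≈ 25188.)
y + P(-127, 706) = 50375/2 + (706 - 1*(-127)) = 50375/2 + (706 + 127) = 50375/2 + 833 = 52041/2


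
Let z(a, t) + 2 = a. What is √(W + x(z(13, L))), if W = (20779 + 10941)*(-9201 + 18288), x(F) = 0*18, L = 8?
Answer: 26*√426390 ≈ 16978.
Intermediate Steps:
z(a, t) = -2 + a
x(F) = 0
W = 288239640 (W = 31720*9087 = 288239640)
√(W + x(z(13, L))) = √(288239640 + 0) = √288239640 = 26*√426390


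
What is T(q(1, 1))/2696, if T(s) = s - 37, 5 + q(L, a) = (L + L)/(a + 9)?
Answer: -209/13480 ≈ -0.015504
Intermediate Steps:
q(L, a) = -5 + 2*L/(9 + a) (q(L, a) = -5 + (L + L)/(a + 9) = -5 + (2*L)/(9 + a) = -5 + 2*L/(9 + a))
T(s) = -37 + s
T(q(1, 1))/2696 = (-37 + (-45 - 5*1 + 2*1)/(9 + 1))/2696 = (-37 + (-45 - 5 + 2)/10)*(1/2696) = (-37 + (⅒)*(-48))*(1/2696) = (-37 - 24/5)*(1/2696) = -209/5*1/2696 = -209/13480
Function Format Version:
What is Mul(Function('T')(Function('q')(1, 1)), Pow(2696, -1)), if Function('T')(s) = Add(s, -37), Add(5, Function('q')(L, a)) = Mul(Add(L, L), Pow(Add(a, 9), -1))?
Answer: Rational(-209, 13480) ≈ -0.015504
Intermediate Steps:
Function('q')(L, a) = Add(-5, Mul(2, L, Pow(Add(9, a), -1))) (Function('q')(L, a) = Add(-5, Mul(Add(L, L), Pow(Add(a, 9), -1))) = Add(-5, Mul(Mul(2, L), Pow(Add(9, a), -1))) = Add(-5, Mul(2, L, Pow(Add(9, a), -1))))
Function('T')(s) = Add(-37, s)
Mul(Function('T')(Function('q')(1, 1)), Pow(2696, -1)) = Mul(Add(-37, Mul(Pow(Add(9, 1), -1), Add(-45, Mul(-5, 1), Mul(2, 1)))), Pow(2696, -1)) = Mul(Add(-37, Mul(Pow(10, -1), Add(-45, -5, 2))), Rational(1, 2696)) = Mul(Add(-37, Mul(Rational(1, 10), -48)), Rational(1, 2696)) = Mul(Add(-37, Rational(-24, 5)), Rational(1, 2696)) = Mul(Rational(-209, 5), Rational(1, 2696)) = Rational(-209, 13480)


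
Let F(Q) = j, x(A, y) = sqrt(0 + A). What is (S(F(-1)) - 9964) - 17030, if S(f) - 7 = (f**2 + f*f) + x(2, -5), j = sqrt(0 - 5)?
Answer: -26997 + sqrt(2) ≈ -26996.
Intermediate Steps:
x(A, y) = sqrt(A)
j = I*sqrt(5) (j = sqrt(-5) = I*sqrt(5) ≈ 2.2361*I)
F(Q) = I*sqrt(5)
S(f) = 7 + sqrt(2) + 2*f**2 (S(f) = 7 + ((f**2 + f*f) + sqrt(2)) = 7 + ((f**2 + f**2) + sqrt(2)) = 7 + (2*f**2 + sqrt(2)) = 7 + (sqrt(2) + 2*f**2) = 7 + sqrt(2) + 2*f**2)
(S(F(-1)) - 9964) - 17030 = ((7 + sqrt(2) + 2*(I*sqrt(5))**2) - 9964) - 17030 = ((7 + sqrt(2) + 2*(-5)) - 9964) - 17030 = ((7 + sqrt(2) - 10) - 9964) - 17030 = ((-3 + sqrt(2)) - 9964) - 17030 = (-9967 + sqrt(2)) - 17030 = -26997 + sqrt(2)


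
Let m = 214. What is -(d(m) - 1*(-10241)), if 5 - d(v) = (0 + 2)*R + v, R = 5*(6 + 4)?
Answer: -9932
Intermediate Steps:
R = 50 (R = 5*10 = 50)
d(v) = -95 - v (d(v) = 5 - ((0 + 2)*50 + v) = 5 - (2*50 + v) = 5 - (100 + v) = 5 + (-100 - v) = -95 - v)
-(d(m) - 1*(-10241)) = -((-95 - 1*214) - 1*(-10241)) = -((-95 - 214) + 10241) = -(-309 + 10241) = -1*9932 = -9932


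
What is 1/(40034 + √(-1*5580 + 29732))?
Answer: 20017/801348502 - √6038/801348502 ≈ 2.4882e-5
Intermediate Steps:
1/(40034 + √(-1*5580 + 29732)) = 1/(40034 + √(-5580 + 29732)) = 1/(40034 + √24152) = 1/(40034 + 2*√6038)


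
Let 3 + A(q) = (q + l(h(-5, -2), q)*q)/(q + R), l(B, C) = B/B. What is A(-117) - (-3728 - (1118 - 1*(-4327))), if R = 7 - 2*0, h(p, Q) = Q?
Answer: 504467/55 ≈ 9172.1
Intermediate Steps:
l(B, C) = 1
R = 7 (R = 7 + 0 = 7)
A(q) = -3 + 2*q/(7 + q) (A(q) = -3 + (q + 1*q)/(q + 7) = -3 + (q + q)/(7 + q) = -3 + (2*q)/(7 + q) = -3 + 2*q/(7 + q))
A(-117) - (-3728 - (1118 - 1*(-4327))) = (-21 - 1*(-117))/(7 - 117) - (-3728 - (1118 - 1*(-4327))) = (-21 + 117)/(-110) - (-3728 - (1118 + 4327)) = -1/110*96 - (-3728 - 1*5445) = -48/55 - (-3728 - 5445) = -48/55 - 1*(-9173) = -48/55 + 9173 = 504467/55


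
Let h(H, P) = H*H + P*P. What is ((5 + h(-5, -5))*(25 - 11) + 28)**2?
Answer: 636804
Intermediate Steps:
h(H, P) = H**2 + P**2
((5 + h(-5, -5))*(25 - 11) + 28)**2 = ((5 + ((-5)**2 + (-5)**2))*(25 - 11) + 28)**2 = ((5 + (25 + 25))*14 + 28)**2 = ((5 + 50)*14 + 28)**2 = (55*14 + 28)**2 = (770 + 28)**2 = 798**2 = 636804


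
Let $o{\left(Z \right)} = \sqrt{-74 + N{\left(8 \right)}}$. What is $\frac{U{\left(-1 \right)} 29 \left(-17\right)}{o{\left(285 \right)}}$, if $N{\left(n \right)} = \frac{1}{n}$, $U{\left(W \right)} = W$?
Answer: $- \frac{986 i \sqrt{1182}}{591} \approx - 57.359 i$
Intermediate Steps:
$o{\left(Z \right)} = \frac{i \sqrt{1182}}{4}$ ($o{\left(Z \right)} = \sqrt{-74 + \frac{1}{8}} = \sqrt{- \frac{591}{8}} = \frac{i \sqrt{1182}}{4}$)
$\frac{U{\left(-1 \right)} 29 \left(-17\right)}{o{\left(285 \right)}} = \frac{\left(-1\right) 29 \left(-17\right)}{\frac{1}{4} i \sqrt{1182}} = \left(-29\right) \left(-17\right) \left(- \frac{2 i \sqrt{1182}}{591}\right) = 493 \left(- \frac{2 i \sqrt{1182}}{591}\right) = - \frac{986 i \sqrt{1182}}{591}$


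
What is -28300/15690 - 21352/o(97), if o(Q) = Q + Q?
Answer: -17025154/152193 ≈ -111.87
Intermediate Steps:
o(Q) = 2*Q
-28300/15690 - 21352/o(97) = -28300/15690 - 21352/(2*97) = -28300*1/15690 - 21352/194 = -2830/1569 - 21352*1/194 = -2830/1569 - 10676/97 = -17025154/152193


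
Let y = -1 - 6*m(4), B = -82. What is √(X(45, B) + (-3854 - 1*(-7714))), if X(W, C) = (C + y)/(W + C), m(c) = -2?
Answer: √5286967/37 ≈ 62.144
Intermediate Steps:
y = 11 (y = -1 - 6*(-2) = -1 + 12 = 11)
X(W, C) = (11 + C)/(C + W) (X(W, C) = (C + 11)/(W + C) = (11 + C)/(C + W))
√(X(45, B) + (-3854 - 1*(-7714))) = √((11 - 82)/(-82 + 45) + (-3854 - 1*(-7714))) = √(-71/(-37) + (-3854 + 7714)) = √(-1/37*(-71) + 3860) = √(71/37 + 3860) = √(142891/37) = √5286967/37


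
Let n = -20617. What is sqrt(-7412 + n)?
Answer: I*sqrt(28029) ≈ 167.42*I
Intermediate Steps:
sqrt(-7412 + n) = sqrt(-7412 - 20617) = sqrt(-28029) = I*sqrt(28029)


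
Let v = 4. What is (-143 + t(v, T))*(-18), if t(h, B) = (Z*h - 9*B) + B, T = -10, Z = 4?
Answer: 846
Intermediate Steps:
t(h, B) = -8*B + 4*h (t(h, B) = (4*h - 9*B) + B = (-9*B + 4*h) + B = -8*B + 4*h)
(-143 + t(v, T))*(-18) = (-143 + (-8*(-10) + 4*4))*(-18) = (-143 + (80 + 16))*(-18) = (-143 + 96)*(-18) = -47*(-18) = 846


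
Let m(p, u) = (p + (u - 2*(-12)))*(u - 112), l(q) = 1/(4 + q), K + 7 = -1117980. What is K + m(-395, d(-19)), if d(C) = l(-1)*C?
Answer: -9660023/9 ≈ -1.0733e+6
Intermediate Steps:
K = -1117987 (K = -7 - 1117980 = -1117987)
d(C) = C/3 (d(C) = C/(4 - 1) = C/3)
m(p, u) = (-112 + u)*(24 + p + u) (m(p, u) = (p + (u + 24))*(-112 + u) = (p + (24 + u))*(-112 + u) = (24 + p + u)*(-112 + u) = (-112 + u)*(24 + p + u))
K + m(-395, d(-19)) = -1117987 + (-2688 + ((⅓)*(-19))² - 112*(-395) - 88*(-19)/3 - 395*(-19)/3) = -1117987 + (-2688 + (-19/3)² + 44240 - 88*(-19/3) - 395*(-19/3)) = -1117987 + (-2688 + 361/9 + 44240 + 1672/3 + 7505/3) = -1117987 + 401860/9 = -9660023/9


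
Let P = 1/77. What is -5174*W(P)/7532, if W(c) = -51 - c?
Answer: 5080868/144991 ≈ 35.043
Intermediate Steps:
P = 1/77 ≈ 0.012987
-5174*W(P)/7532 = -5174/(7532/(-51 - 1*1/77)) = -5174/(7532/(-51 - 1/77)) = -5174/(7532/(-3928/77)) = -5174/(7532*(-77/3928)) = -5174/(-144991/982) = -5174*(-982/144991) = 5080868/144991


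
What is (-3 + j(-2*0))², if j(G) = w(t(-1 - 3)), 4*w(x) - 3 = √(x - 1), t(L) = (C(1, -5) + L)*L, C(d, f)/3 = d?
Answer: (9 - √3)²/16 ≈ 3.3014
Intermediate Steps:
C(d, f) = 3*d
t(L) = L*(3 + L) (t(L) = (3*1 + L)*L = (3 + L)*L = L*(3 + L))
w(x) = ¾ + √(-1 + x)/4 (w(x) = ¾ + √(x - 1)/4 = ¾ + √(-1 + x)/4)
j(G) = ¾ + √3/4 (j(G) = ¾ + √(-1 + (-1 - 3)*(3 + (-1 - 3)))/4 = ¾ + √(-1 - 4*(3 - 4))/4 = ¾ + √(-1 - 4*(-1))/4 = ¾ + √(-1 + 4)/4 = ¾ + √3/4)
(-3 + j(-2*0))² = (-3 + (¾ + √3/4))² = (-9/4 + √3/4)²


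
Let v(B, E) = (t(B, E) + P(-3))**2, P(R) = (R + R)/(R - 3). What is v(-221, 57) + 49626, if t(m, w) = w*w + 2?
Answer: 10625130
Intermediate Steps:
P(R) = 2*R/(-3 + R) (P(R) = (2*R)/(-3 + R) = 2*R/(-3 + R))
t(m, w) = 2 + w**2 (t(m, w) = w**2 + 2 = 2 + w**2)
v(B, E) = (3 + E**2)**2 (v(B, E) = ((2 + E**2) + 2*(-3)/(-3 - 3))**2 = ((2 + E**2) + 2*(-3)/(-6))**2 = ((2 + E**2) + 2*(-3)*(-1/6))**2 = ((2 + E**2) + 1)**2 = (3 + E**2)**2)
v(-221, 57) + 49626 = (3 + 57**2)**2 + 49626 = (3 + 3249)**2 + 49626 = 3252**2 + 49626 = 10575504 + 49626 = 10625130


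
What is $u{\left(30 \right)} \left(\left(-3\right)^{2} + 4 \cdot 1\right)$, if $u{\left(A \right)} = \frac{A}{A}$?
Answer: $13$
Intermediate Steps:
$u{\left(A \right)} = 1$
$u{\left(30 \right)} \left(\left(-3\right)^{2} + 4 \cdot 1\right) = 1 \left(\left(-3\right)^{2} + 4 \cdot 1\right) = 1 \left(9 + 4\right) = 1 \cdot 13 = 13$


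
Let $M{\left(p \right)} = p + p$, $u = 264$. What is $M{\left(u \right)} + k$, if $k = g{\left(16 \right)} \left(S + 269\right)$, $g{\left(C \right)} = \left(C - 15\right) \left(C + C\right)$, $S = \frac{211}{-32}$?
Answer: $8925$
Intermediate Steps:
$S = - \frac{211}{32}$ ($S = 211 \left(- \frac{1}{32}\right) = - \frac{211}{32} \approx -6.5938$)
$g{\left(C \right)} = 2 C \left(-15 + C\right)$ ($g{\left(C \right)} = \left(-15 + C\right) 2 C = 2 C \left(-15 + C\right)$)
$M{\left(p \right)} = 2 p$
$k = 8397$ ($k = 2 \cdot 16 \left(-15 + 16\right) \left(- \frac{211}{32} + 269\right) = 2 \cdot 16 \cdot 1 \cdot \frac{8397}{32} = 32 \cdot \frac{8397}{32} = 8397$)
$M{\left(u \right)} + k = 2 \cdot 264 + 8397 = 528 + 8397 = 8925$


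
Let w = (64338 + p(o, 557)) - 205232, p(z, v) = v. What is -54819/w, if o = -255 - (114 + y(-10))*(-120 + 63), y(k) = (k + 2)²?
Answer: 6091/15593 ≈ 0.39062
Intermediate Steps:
y(k) = (2 + k)²
o = 9891 (o = -255 - (114 + (2 - 10)²)*(-120 + 63) = -255 - (114 + (-8)²)*(-57) = -255 - (114 + 64)*(-57) = -255 - 178*(-57) = -255 - 1*(-10146) = -255 + 10146 = 9891)
w = -140337 (w = (64338 + 557) - 205232 = 64895 - 205232 = -140337)
-54819/w = -54819/(-140337) = -54819*(-1/140337) = 6091/15593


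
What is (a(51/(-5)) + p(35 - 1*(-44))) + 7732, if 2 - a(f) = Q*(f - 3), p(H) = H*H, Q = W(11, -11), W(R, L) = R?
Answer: 70601/5 ≈ 14120.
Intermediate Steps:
Q = 11
p(H) = H²
a(f) = 35 - 11*f (a(f) = 2 - 11*(f - 3) = 2 - 11*(-3 + f) = 2 - (-33 + 11*f) = 2 + (33 - 11*f) = 35 - 11*f)
(a(51/(-5)) + p(35 - 1*(-44))) + 7732 = ((35 - 561/(-5)) + (35 - 1*(-44))²) + 7732 = ((35 - 561*(-1)/5) + (35 + 44)²) + 7732 = ((35 - 11*(-51/5)) + 79²) + 7732 = ((35 + 561/5) + 6241) + 7732 = (736/5 + 6241) + 7732 = 31941/5 + 7732 = 70601/5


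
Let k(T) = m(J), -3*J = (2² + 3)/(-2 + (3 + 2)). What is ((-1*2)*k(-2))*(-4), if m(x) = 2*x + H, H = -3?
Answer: -328/9 ≈ -36.444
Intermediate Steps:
J = -7/9 (J = -(2² + 3)/(3*(-2 + (3 + 2))) = -(4 + 3)/(3*(-2 + 5)) = -7/(3*3) = -⅓*7/3 = -7/9 ≈ -0.77778)
m(x) = -3 + 2*x (m(x) = 2*x - 3 = -3 + 2*x)
k(T) = -41/9 (k(T) = -3 + 2*(-7/9) = -3 - 14/9 = -41/9)
((-1*2)*k(-2))*(-4) = (-1*2*(-41/9))*(-4) = -2*(-41/9)*(-4) = (82/9)*(-4) = -328/9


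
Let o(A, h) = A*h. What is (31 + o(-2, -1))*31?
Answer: 1023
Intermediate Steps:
(31 + o(-2, -1))*31 = (31 - 2*(-1))*31 = (31 + 2)*31 = 33*31 = 1023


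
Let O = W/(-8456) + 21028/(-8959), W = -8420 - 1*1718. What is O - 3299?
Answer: -125005166161/37878652 ≈ -3300.1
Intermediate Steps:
W = -10138 (W = -8420 - 1718 = -10138)
O = -43493213/37878652 (O = -10138/(-8456) + 21028/(-8959) = -10138*(-1/8456) + 21028*(-1/8959) = 5069/4228 - 21028/8959 = -43493213/37878652 ≈ -1.1482)
O - 3299 = -43493213/37878652 - 3299 = -125005166161/37878652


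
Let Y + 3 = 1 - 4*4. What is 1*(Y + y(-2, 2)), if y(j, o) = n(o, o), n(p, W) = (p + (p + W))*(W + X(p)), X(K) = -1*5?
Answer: -36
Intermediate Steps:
X(K) = -5
n(p, W) = (-5 + W)*(W + 2*p) (n(p, W) = (p + (p + W))*(W - 5) = (p + (W + p))*(-5 + W) = (W + 2*p)*(-5 + W) = (-5 + W)*(W + 2*p))
y(j, o) = -15*o + 3*o**2 (y(j, o) = o**2 - 10*o - 5*o + 2*o*o = o**2 - 10*o - 5*o + 2*o**2 = -15*o + 3*o**2)
Y = -18 (Y = -3 + (1 - 4*4) = -3 + (1 - 16) = -3 - 15 = -18)
1*(Y + y(-2, 2)) = 1*(-18 + 3*2*(-5 + 2)) = 1*(-18 + 3*2*(-3)) = 1*(-18 - 18) = 1*(-36) = -36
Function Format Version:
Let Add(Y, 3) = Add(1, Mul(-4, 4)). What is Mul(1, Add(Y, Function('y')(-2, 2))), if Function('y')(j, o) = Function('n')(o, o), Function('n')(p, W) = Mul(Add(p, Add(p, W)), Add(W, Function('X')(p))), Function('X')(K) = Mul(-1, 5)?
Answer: -36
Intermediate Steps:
Function('X')(K) = -5
Function('n')(p, W) = Mul(Add(-5, W), Add(W, Mul(2, p))) (Function('n')(p, W) = Mul(Add(p, Add(p, W)), Add(W, -5)) = Mul(Add(p, Add(W, p)), Add(-5, W)) = Mul(Add(W, Mul(2, p)), Add(-5, W)) = Mul(Add(-5, W), Add(W, Mul(2, p))))
Function('y')(j, o) = Add(Mul(-15, o), Mul(3, Pow(o, 2))) (Function('y')(j, o) = Add(Pow(o, 2), Mul(-10, o), Mul(-5, o), Mul(2, o, o)) = Add(Pow(o, 2), Mul(-10, o), Mul(-5, o), Mul(2, Pow(o, 2))) = Add(Mul(-15, o), Mul(3, Pow(o, 2))))
Y = -18 (Y = Add(-3, Add(1, Mul(-4, 4))) = Add(-3, Add(1, -16)) = Add(-3, -15) = -18)
Mul(1, Add(Y, Function('y')(-2, 2))) = Mul(1, Add(-18, Mul(3, 2, Add(-5, 2)))) = Mul(1, Add(-18, Mul(3, 2, -3))) = Mul(1, Add(-18, -18)) = Mul(1, -36) = -36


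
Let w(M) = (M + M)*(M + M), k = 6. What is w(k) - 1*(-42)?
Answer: 186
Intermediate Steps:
w(M) = 4*M**2 (w(M) = (2*M)*(2*M) = 4*M**2)
w(k) - 1*(-42) = 4*6**2 - 1*(-42) = 4*36 + 42 = 144 + 42 = 186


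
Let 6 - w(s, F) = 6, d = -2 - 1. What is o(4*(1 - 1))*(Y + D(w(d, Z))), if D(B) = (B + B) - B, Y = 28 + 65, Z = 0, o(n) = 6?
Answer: 558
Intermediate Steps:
d = -3
Y = 93
w(s, F) = 0 (w(s, F) = 6 - 1*6 = 6 - 6 = 0)
D(B) = B (D(B) = 2*B - B = B)
o(4*(1 - 1))*(Y + D(w(d, Z))) = 6*(93 + 0) = 6*93 = 558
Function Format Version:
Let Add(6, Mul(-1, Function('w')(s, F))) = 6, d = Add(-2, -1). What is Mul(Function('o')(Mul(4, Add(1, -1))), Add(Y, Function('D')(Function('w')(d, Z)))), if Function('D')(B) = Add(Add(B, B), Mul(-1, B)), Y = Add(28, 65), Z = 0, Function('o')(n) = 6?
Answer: 558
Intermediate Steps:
d = -3
Y = 93
Function('w')(s, F) = 0 (Function('w')(s, F) = Add(6, Mul(-1, 6)) = Add(6, -6) = 0)
Function('D')(B) = B (Function('D')(B) = Add(Mul(2, B), Mul(-1, B)) = B)
Mul(Function('o')(Mul(4, Add(1, -1))), Add(Y, Function('D')(Function('w')(d, Z)))) = Mul(6, Add(93, 0)) = Mul(6, 93) = 558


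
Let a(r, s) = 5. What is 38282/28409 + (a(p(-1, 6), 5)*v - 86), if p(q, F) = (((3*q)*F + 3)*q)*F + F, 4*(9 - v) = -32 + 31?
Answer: -4363903/113636 ≈ -38.402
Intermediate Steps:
v = 37/4 (v = 9 - (-32 + 31)/4 = 9 - ¼*(-1) = 9 + ¼ = 37/4 ≈ 9.2500)
p(q, F) = F + F*q*(3 + 3*F*q) (p(q, F) = ((3*F*q + 3)*q)*F + F = ((3 + 3*F*q)*q)*F + F = (q*(3 + 3*F*q))*F + F = F*q*(3 + 3*F*q) + F = F + F*q*(3 + 3*F*q))
38282/28409 + (a(p(-1, 6), 5)*v - 86) = 38282/28409 + (5*(37/4) - 86) = 38282*(1/28409) + (185/4 - 86) = 38282/28409 - 159/4 = -4363903/113636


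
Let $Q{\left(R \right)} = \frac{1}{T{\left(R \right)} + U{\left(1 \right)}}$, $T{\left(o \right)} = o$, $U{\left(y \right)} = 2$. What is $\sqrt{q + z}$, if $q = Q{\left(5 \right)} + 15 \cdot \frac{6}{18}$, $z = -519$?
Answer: $\frac{i \sqrt{25179}}{7} \approx 22.668 i$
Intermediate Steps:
$Q{\left(R \right)} = \frac{1}{2 + R}$ ($Q{\left(R \right)} = \frac{1}{R + 2} = \frac{1}{2 + R}$)
$q = \frac{36}{7}$ ($q = \frac{1}{2 + 5} + 15 \cdot \frac{6}{18} = \frac{1}{7} + 15 \cdot 6 \cdot \frac{1}{18} = \frac{1}{7} + 15 \cdot \frac{1}{3} = \frac{1}{7} + 5 = \frac{36}{7} \approx 5.1429$)
$\sqrt{q + z} = \sqrt{\frac{36}{7} - 519} = \sqrt{- \frac{3597}{7}} = \frac{i \sqrt{25179}}{7}$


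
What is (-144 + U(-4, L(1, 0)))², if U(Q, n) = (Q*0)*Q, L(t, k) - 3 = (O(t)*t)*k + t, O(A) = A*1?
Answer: 20736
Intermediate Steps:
O(A) = A
L(t, k) = 3 + t + k*t² (L(t, k) = 3 + ((t*t)*k + t) = 3 + (t²*k + t) = 3 + (k*t² + t) = 3 + (t + k*t²) = 3 + t + k*t²)
U(Q, n) = 0 (U(Q, n) = 0*Q = 0)
(-144 + U(-4, L(1, 0)))² = (-144 + 0)² = (-144)² = 20736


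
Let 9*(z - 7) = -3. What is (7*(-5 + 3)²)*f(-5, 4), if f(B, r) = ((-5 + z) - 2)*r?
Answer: -112/3 ≈ -37.333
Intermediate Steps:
z = 20/3 (z = 7 + (⅑)*(-3) = 7 - ⅓ = 20/3 ≈ 6.6667)
f(B, r) = -r/3 (f(B, r) = ((-5 + 20/3) - 2)*r = (5/3 - 2)*r = -r/3)
(7*(-5 + 3)²)*f(-5, 4) = (7*(-5 + 3)²)*(-⅓*4) = (7*(-2)²)*(-4/3) = (7*4)*(-4/3) = 28*(-4/3) = -112/3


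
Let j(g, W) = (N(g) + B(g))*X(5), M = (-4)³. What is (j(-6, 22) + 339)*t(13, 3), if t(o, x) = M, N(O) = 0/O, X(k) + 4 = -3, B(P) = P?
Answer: -24384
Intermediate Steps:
X(k) = -7 (X(k) = -4 - 3 = -7)
N(O) = 0
M = -64
t(o, x) = -64
j(g, W) = -7*g (j(g, W) = (0 + g)*(-7) = g*(-7) = -7*g)
(j(-6, 22) + 339)*t(13, 3) = (-7*(-6) + 339)*(-64) = (42 + 339)*(-64) = 381*(-64) = -24384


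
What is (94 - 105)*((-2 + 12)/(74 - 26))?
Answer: -55/24 ≈ -2.2917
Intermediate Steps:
(94 - 105)*((-2 + 12)/(74 - 26)) = -110/48 = -11*5/24 = -55/24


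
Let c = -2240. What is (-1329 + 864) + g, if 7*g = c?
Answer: -785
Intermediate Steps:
g = -320 (g = (⅐)*(-2240) = -320)
(-1329 + 864) + g = (-1329 + 864) - 320 = -465 - 320 = -785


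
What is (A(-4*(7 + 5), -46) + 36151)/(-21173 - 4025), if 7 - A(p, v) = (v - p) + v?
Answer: -18101/12599 ≈ -1.4367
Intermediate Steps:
A(p, v) = 7 + p - 2*v (A(p, v) = 7 - ((v - p) + v) = 7 - (-p + 2*v) = 7 + (p - 2*v) = 7 + p - 2*v)
(A(-4*(7 + 5), -46) + 36151)/(-21173 - 4025) = ((7 - 4*(7 + 5) - 2*(-46)) + 36151)/(-21173 - 4025) = ((7 - 4*12 + 92) + 36151)/(-25198) = ((7 - 48 + 92) + 36151)*(-1/25198) = (51 + 36151)*(-1/25198) = 36202*(-1/25198) = -18101/12599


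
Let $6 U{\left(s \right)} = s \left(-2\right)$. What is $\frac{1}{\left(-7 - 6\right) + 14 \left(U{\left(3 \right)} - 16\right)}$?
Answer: $- \frac{1}{251} \approx -0.0039841$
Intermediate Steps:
$U{\left(s \right)} = - \frac{s}{3}$ ($U{\left(s \right)} = \frac{s \left(-2\right)}{6} = \frac{\left(-2\right) s}{6} = - \frac{s}{3}$)
$\frac{1}{\left(-7 - 6\right) + 14 \left(U{\left(3 \right)} - 16\right)} = \frac{1}{\left(-7 - 6\right) + 14 \left(\left(- \frac{1}{3}\right) 3 - 16\right)} = \frac{1}{-13 + 14 \left(-1 - 16\right)} = \frac{1}{-13 + 14 \left(-17\right)} = \frac{1}{-13 - 238} = \frac{1}{-251} = - \frac{1}{251}$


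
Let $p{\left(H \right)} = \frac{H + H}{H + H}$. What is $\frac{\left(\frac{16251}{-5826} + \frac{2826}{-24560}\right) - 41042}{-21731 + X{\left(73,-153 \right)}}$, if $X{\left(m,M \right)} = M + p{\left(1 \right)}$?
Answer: $\frac{489414515363}{260930266040} \approx 1.8757$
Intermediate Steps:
$p{\left(H \right)} = 1$ ($p{\left(H \right)} = \frac{2 H}{2 H} = 2 H \frac{1}{2 H} = 1$)
$X{\left(m,M \right)} = 1 + M$ ($X{\left(m,M \right)} = M + 1 = 1 + M$)
$\frac{\left(\frac{16251}{-5826} + \frac{2826}{-24560}\right) - 41042}{-21731 + X{\left(73,-153 \right)}} = \frac{\left(\frac{16251}{-5826} + \frac{2826}{-24560}\right) - 41042}{-21731 + \left(1 - 153\right)} = \frac{\left(16251 \left(- \frac{1}{5826}\right) + 2826 \left(- \frac{1}{24560}\right)\right) - 41042}{-21731 - 152} = \frac{\left(- \frac{5417}{1942} - \frac{1413}{12280}\right) - 41042}{-21883} = \left(- \frac{34632403}{11923880} - 41042\right) \left(- \frac{1}{21883}\right) = \left(- \frac{489414515363}{11923880}\right) \left(- \frac{1}{21883}\right) = \frac{489414515363}{260930266040}$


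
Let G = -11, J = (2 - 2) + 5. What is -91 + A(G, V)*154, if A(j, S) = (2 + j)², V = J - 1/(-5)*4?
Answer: 12383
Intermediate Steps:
J = 5 (J = 0 + 5 = 5)
V = 29/5 (V = 5 - 1/(-5)*4 = 5 - 1*(-⅕)*4 = 5 + (⅕)*4 = 5 + ⅘ = 29/5 ≈ 5.8000)
-91 + A(G, V)*154 = -91 + (2 - 11)²*154 = -91 + (-9)²*154 = -91 + 81*154 = -91 + 12474 = 12383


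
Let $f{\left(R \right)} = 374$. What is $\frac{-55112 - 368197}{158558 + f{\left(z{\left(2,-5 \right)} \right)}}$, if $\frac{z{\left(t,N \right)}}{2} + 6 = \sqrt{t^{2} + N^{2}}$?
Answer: $- \frac{423309}{158932} \approx -2.6635$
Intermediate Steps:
$z{\left(t,N \right)} = -12 + 2 \sqrt{N^{2} + t^{2}}$ ($z{\left(t,N \right)} = -12 + 2 \sqrt{t^{2} + N^{2}} = -12 + 2 \sqrt{N^{2} + t^{2}}$)
$\frac{-55112 - 368197}{158558 + f{\left(z{\left(2,-5 \right)} \right)}} = \frac{-55112 - 368197}{158558 + 374} = - \frac{423309}{158932}$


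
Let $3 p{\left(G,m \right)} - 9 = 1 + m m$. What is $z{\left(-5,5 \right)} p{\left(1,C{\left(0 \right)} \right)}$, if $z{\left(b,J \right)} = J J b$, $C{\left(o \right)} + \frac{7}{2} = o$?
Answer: $- \frac{11125}{12} \approx -927.08$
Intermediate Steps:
$C{\left(o \right)} = - \frac{7}{2} + o$
$z{\left(b,J \right)} = b J^{2}$ ($z{\left(b,J \right)} = J^{2} b = b J^{2}$)
$p{\left(G,m \right)} = \frac{10}{3} + \frac{m^{2}}{3}$ ($p{\left(G,m \right)} = 3 + \frac{1 + m m}{3} = 3 + \frac{1 + m^{2}}{3} = 3 + \left(\frac{1}{3} + \frac{m^{2}}{3}\right) = \frac{10}{3} + \frac{m^{2}}{3}$)
$z{\left(-5,5 \right)} p{\left(1,C{\left(0 \right)} \right)} = - 5 \cdot 5^{2} \left(\frac{10}{3} + \frac{\left(- \frac{7}{2} + 0\right)^{2}}{3}\right) = \left(-5\right) 25 \left(\frac{10}{3} + \frac{\left(- \frac{7}{2}\right)^{2}}{3}\right) = - 125 \left(\frac{10}{3} + \frac{1}{3} \cdot \frac{49}{4}\right) = - 125 \left(\frac{10}{3} + \frac{49}{12}\right) = \left(-125\right) \frac{89}{12} = - \frac{11125}{12}$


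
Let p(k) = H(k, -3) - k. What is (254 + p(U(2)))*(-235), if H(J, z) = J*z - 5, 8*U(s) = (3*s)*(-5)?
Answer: -62040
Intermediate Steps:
U(s) = -15*s/8 (U(s) = ((3*s)*(-5))/8 = (-15*s)/8 = -15*s/8)
H(J, z) = -5 + J*z
p(k) = -5 - 4*k (p(k) = (-5 + k*(-3)) - k = (-5 - 3*k) - k = -5 - 4*k)
(254 + p(U(2)))*(-235) = (254 + (-5 - (-15)*2/2))*(-235) = (254 + (-5 - 4*(-15/4)))*(-235) = (254 + (-5 + 15))*(-235) = (254 + 10)*(-235) = 264*(-235) = -62040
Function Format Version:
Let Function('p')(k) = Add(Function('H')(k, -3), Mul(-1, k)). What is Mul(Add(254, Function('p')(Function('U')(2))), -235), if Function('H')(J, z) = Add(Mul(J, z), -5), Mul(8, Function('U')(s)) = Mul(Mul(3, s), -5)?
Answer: -62040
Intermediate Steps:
Function('U')(s) = Mul(Rational(-15, 8), s) (Function('U')(s) = Mul(Rational(1, 8), Mul(Mul(3, s), -5)) = Mul(Rational(1, 8), Mul(-15, s)) = Mul(Rational(-15, 8), s))
Function('H')(J, z) = Add(-5, Mul(J, z))
Function('p')(k) = Add(-5, Mul(-4, k)) (Function('p')(k) = Add(Add(-5, Mul(k, -3)), Mul(-1, k)) = Add(Add(-5, Mul(-3, k)), Mul(-1, k)) = Add(-5, Mul(-4, k)))
Mul(Add(254, Function('p')(Function('U')(2))), -235) = Mul(Add(254, Add(-5, Mul(-4, Mul(Rational(-15, 8), 2)))), -235) = Mul(Add(254, Add(-5, Mul(-4, Rational(-15, 4)))), -235) = Mul(Add(254, Add(-5, 15)), -235) = Mul(Add(254, 10), -235) = Mul(264, -235) = -62040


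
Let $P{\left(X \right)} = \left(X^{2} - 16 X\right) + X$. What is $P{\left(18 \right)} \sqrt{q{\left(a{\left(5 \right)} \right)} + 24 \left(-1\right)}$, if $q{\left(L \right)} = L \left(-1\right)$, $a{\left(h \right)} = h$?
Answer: $54 i \sqrt{29} \approx 290.8 i$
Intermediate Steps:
$P{\left(X \right)} = X^{2} - 15 X$
$q{\left(L \right)} = - L$
$P{\left(18 \right)} \sqrt{q{\left(a{\left(5 \right)} \right)} + 24 \left(-1\right)} = 18 \left(-15 + 18\right) \sqrt{\left(-1\right) 5 + 24 \left(-1\right)} = 18 \cdot 3 \sqrt{-5 - 24} = 54 \sqrt{-29} = 54 i \sqrt{29}$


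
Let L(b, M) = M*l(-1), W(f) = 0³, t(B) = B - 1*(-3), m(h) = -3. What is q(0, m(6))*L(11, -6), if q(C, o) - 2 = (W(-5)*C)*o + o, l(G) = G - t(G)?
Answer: -18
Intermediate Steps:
t(B) = 3 + B (t(B) = B + 3 = 3 + B)
W(f) = 0
l(G) = -3 (l(G) = G - (3 + G) = G + (-3 - G) = -3)
L(b, M) = -3*M (L(b, M) = M*(-3) = -3*M)
q(C, o) = 2 + o (q(C, o) = 2 + ((0*C)*o + o) = 2 + (0*o + o) = 2 + (0 + o) = 2 + o)
q(0, m(6))*L(11, -6) = (2 - 3)*(-3*(-6)) = -1*18 = -18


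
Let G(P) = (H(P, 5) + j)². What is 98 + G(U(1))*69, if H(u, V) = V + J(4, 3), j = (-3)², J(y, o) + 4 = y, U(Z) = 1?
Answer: 13622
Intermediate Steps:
J(y, o) = -4 + y
j = 9
H(u, V) = V (H(u, V) = V + (-4 + 4) = V + 0 = V)
G(P) = 196 (G(P) = (5 + 9)² = 14² = 196)
98 + G(U(1))*69 = 98 + 196*69 = 98 + 13524 = 13622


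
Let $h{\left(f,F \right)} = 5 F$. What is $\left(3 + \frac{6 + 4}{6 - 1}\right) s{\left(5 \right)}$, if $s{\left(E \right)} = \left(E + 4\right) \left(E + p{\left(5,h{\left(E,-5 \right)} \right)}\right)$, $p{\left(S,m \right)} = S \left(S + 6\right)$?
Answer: $2700$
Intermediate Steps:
$p{\left(S,m \right)} = S \left(6 + S\right)$
$s{\left(E \right)} = \left(4 + E\right) \left(55 + E\right)$ ($s{\left(E \right)} = \left(E + 4\right) \left(E + 5 \left(6 + 5\right)\right) = \left(4 + E\right) \left(E + 5 \cdot 11\right) = \left(4 + E\right) \left(E + 55\right) = \left(4 + E\right) \left(55 + E\right)$)
$\left(3 + \frac{6 + 4}{6 - 1}\right) s{\left(5 \right)} = \left(3 + \frac{6 + 4}{6 - 1}\right) \left(220 + 5^{2} + 59 \cdot 5\right) = \left(3 + \frac{10}{5}\right) \left(220 + 25 + 295\right) = \left(3 + 10 \cdot \frac{1}{5}\right) 540 = \left(3 + 2\right) 540 = 5 \cdot 540 = 2700$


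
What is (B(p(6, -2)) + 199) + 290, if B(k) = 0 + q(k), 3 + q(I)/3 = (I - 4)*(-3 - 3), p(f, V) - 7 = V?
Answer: 462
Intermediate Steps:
p(f, V) = 7 + V
q(I) = 63 - 18*I (q(I) = -9 + 3*((I - 4)*(-3 - 3)) = -9 + 3*((-4 + I)*(-6)) = -9 + 3*(24 - 6*I) = -9 + (72 - 18*I) = 63 - 18*I)
B(k) = 63 - 18*k (B(k) = 0 + (63 - 18*k) = 63 - 18*k)
(B(p(6, -2)) + 199) + 290 = ((63 - 18*(7 - 2)) + 199) + 290 = ((63 - 18*5) + 199) + 290 = ((63 - 90) + 199) + 290 = (-27 + 199) + 290 = 172 + 290 = 462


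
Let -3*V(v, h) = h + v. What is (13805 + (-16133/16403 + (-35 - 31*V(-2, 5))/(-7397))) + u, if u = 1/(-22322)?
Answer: 37386730851041261/2708395025102 ≈ 13804.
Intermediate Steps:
V(v, h) = -h/3 - v/3 (V(v, h) = -(h + v)/3 = -h/3 - v/3)
u = -1/22322 ≈ -4.4799e-5
(13805 + (-16133/16403 + (-35 - 31*V(-2, 5))/(-7397))) + u = (13805 + (-16133/16403 + (-35 - 31*(-1/3*5 - 1/3*(-2)))/(-7397))) - 1/22322 = (13805 + (-16133*1/16403 + (-35 - 31*(-5/3 + 2/3))*(-1/7397))) - 1/22322 = (13805 + (-16133/16403 + (-35 - 31*(-1))*(-1/7397))) - 1/22322 = (13805 + (-16133/16403 + (-35 + 31)*(-1/7397))) - 1/22322 = (13805 + (-16133/16403 - 4*(-1/7397))) - 1/22322 = (13805 + (-16133/16403 + 4/7397)) - 1/22322 = (13805 - 119270189/121332991) - 1/22322 = 1674882670566/121332991 - 1/22322 = 37386730851041261/2708395025102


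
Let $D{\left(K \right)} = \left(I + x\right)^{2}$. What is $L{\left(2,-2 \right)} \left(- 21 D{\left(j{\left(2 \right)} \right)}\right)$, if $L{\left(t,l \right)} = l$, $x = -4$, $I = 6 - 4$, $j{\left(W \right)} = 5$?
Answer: $168$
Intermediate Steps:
$I = 2$ ($I = 6 - 4 = 2$)
$D{\left(K \right)} = 4$ ($D{\left(K \right)} = \left(2 - 4\right)^{2} = \left(-2\right)^{2} = 4$)
$L{\left(2,-2 \right)} \left(- 21 D{\left(j{\left(2 \right)} \right)}\right) = - 2 \left(\left(-21\right) 4\right) = \left(-2\right) \left(-84\right) = 168$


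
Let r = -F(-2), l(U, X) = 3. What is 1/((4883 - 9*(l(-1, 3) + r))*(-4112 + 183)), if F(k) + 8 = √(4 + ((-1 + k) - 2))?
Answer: -4784/89921989673 + 9*I/89921989673 ≈ -5.3202e-8 + 1.0009e-10*I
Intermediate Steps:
F(k) = -8 + √(1 + k) (F(k) = -8 + √(4 + ((-1 + k) - 2)) = -8 + √(4 + (-3 + k)) = -8 + √(1 + k))
r = 8 - I (r = -(-8 + √(1 - 2)) = -(-8 + √(-1)) = -(-8 + I) = 8 - I ≈ 8.0 - 1.0*I)
1/((4883 - 9*(l(-1, 3) + r))*(-4112 + 183)) = 1/((4883 - 9*(3 + (8 - I)))*(-4112 + 183)) = 1/((4883 - 9*(11 - I))*(-3929)) = 1/((4883 + (-99 + 9*I))*(-3929)) = 1/((4784 + 9*I)*(-3929)) = 1/(-18796336 - 35361*I) = (-18796336 + 35361*I)/353303497425217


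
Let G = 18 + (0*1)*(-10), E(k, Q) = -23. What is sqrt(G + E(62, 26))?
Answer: I*sqrt(5) ≈ 2.2361*I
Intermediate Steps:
G = 18 (G = 18 + 0*(-10) = 18 + 0 = 18)
sqrt(G + E(62, 26)) = sqrt(18 - 23) = sqrt(-5) = I*sqrt(5)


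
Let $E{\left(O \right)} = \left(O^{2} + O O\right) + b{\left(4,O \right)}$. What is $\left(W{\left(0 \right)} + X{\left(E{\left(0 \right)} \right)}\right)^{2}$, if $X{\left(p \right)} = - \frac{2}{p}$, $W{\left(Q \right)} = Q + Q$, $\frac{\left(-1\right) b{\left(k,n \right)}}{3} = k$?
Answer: $\frac{1}{36} \approx 0.027778$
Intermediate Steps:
$b{\left(k,n \right)} = - 3 k$
$W{\left(Q \right)} = 2 Q$
$E{\left(O \right)} = -12 + 2 O^{2}$ ($E{\left(O \right)} = \left(O^{2} + O O\right) - 12 = \left(O^{2} + O^{2}\right) - 12 = 2 O^{2} - 12 = -12 + 2 O^{2}$)
$\left(W{\left(0 \right)} + X{\left(E{\left(0 \right)} \right)}\right)^{2} = \left(2 \cdot 0 - \frac{2}{-12 + 2 \cdot 0^{2}}\right)^{2} = \left(0 - \frac{2}{-12 + 2 \cdot 0}\right)^{2} = \left(0 - \frac{2}{-12 + 0}\right)^{2} = \left(0 - \frac{2}{-12}\right)^{2} = \left(0 - - \frac{1}{6}\right)^{2} = \left(0 + \frac{1}{6}\right)^{2} = \left(\frac{1}{6}\right)^{2} = \frac{1}{36}$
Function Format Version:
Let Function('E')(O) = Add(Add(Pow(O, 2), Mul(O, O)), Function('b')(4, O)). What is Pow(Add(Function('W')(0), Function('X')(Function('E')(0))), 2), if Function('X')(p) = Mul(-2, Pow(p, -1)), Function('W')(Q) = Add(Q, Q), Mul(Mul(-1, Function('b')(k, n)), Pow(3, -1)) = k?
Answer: Rational(1, 36) ≈ 0.027778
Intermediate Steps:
Function('b')(k, n) = Mul(-3, k)
Function('W')(Q) = Mul(2, Q)
Function('E')(O) = Add(-12, Mul(2, Pow(O, 2))) (Function('E')(O) = Add(Add(Pow(O, 2), Mul(O, O)), Mul(-3, 4)) = Add(Add(Pow(O, 2), Pow(O, 2)), -12) = Add(Mul(2, Pow(O, 2)), -12) = Add(-12, Mul(2, Pow(O, 2))))
Pow(Add(Function('W')(0), Function('X')(Function('E')(0))), 2) = Pow(Add(Mul(2, 0), Mul(-2, Pow(Add(-12, Mul(2, Pow(0, 2))), -1))), 2) = Pow(Add(0, Mul(-2, Pow(Add(-12, Mul(2, 0)), -1))), 2) = Pow(Add(0, Mul(-2, Pow(Add(-12, 0), -1))), 2) = Pow(Add(0, Mul(-2, Pow(-12, -1))), 2) = Pow(Add(0, Mul(-2, Rational(-1, 12))), 2) = Pow(Add(0, Rational(1, 6)), 2) = Pow(Rational(1, 6), 2) = Rational(1, 36)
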